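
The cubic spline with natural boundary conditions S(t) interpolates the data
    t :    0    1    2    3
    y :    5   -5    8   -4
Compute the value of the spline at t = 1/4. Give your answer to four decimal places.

0.6719

Put m_i = S'' at the i-th knot. Here h = (1, 1, 1) and Δ = (-10, 13, -12), so the interior equations h_(i-1)·m_(i-1) + 2(h_(i-1)+h_i)·m_i + h_i·m_(i+1) = 6(Δ_i − Δ_(i-1)) read
  1·m_0 + 4·m_1 + 1·m_2 = 6(Δ_1 - Δ_0) = 138
  1·m_1 + 4·m_2 + 1·m_3 = 6(Δ_2 - Δ_1) = -150
Natural end conditions: m_0 = m_3 = 0.
Solving the tridiagonal system: m_0 = 0, m_1 = 234/5, m_2 = -246/5, m_3 = 0.
On [0, 1], S(t) = 5 - 89/5·t + 0·t² + 39/5·t³.
With t = 1/4: S(1/4) = 43/64.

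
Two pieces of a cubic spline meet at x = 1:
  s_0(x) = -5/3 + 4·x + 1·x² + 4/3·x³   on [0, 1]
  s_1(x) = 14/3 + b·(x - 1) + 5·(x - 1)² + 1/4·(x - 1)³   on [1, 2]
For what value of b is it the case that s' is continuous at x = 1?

s_0'(x) = 4 + 2·x + 4·x², so s_0'(1) = 10. On the right, s_1'(1) = b, so b = 10.

10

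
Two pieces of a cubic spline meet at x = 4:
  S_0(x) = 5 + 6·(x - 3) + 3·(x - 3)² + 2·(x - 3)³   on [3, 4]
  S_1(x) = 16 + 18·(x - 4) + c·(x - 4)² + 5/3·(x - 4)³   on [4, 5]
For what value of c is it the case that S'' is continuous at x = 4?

S_0''(x) = 6 + 12·(x - 3), so S_0''(4) = 18. On the right, S_1''(4) = 2c, so c = 9.

9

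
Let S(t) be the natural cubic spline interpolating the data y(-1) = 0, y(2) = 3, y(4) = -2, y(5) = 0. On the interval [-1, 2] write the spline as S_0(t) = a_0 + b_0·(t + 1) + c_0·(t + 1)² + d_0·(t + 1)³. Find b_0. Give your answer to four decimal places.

2.6071

Write m_i for S''(x_i). With h_i = 3, 2, 1 and divided differences Δ_i = 1, -5/2, 2, the continuity of S' gives the tridiagonal system
  3·m_0 + 10·m_1 + 2·m_2 = 6(Δ_1 - Δ_0) = -21
  2·m_1 + 6·m_2 + 1·m_3 = 6(Δ_2 - Δ_1) = 27
Natural end conditions: m_0 = m_3 = 0.
Forward elimination and back-substitution give m_0 = 0, m_1 = -45/14, m_2 = 39/7, m_3 = 0.
On [-1, 2], with S_0(t) = a_0 + b_0·(t + 1) + c_0·(t + 1)² + d_0·(t + 1)³: c_0 = m_0/2 = 0, d_0 = (m_1 - m_0)/(6h_0) = -5/28, b_0 = Δ_0 - h_0(2m_0 + m_1)/6 = 73/28.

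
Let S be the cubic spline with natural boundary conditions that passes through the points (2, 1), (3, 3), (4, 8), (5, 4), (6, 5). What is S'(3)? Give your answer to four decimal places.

Put M_i = S'' at the i-th knot. Here h = (1, 1, 1, 1) and Δ = (2, 5, -4, 1), so the interior equations h_(i-1)·M_(i-1) + 2(h_(i-1)+h_i)·M_i + h_i·M_(i+1) = 6(Δ_i − Δ_(i-1)) read
  1·M_0 + 4·M_1 + 1·M_2 = 6(Δ_1 - Δ_0) = 18
  1·M_1 + 4·M_2 + 1·M_3 = 6(Δ_2 - Δ_1) = -54
  1·M_2 + 4·M_3 + 1·M_4 = 6(Δ_3 - Δ_2) = 30
Natural end conditions: M_0 = M_4 = 0.
Solving: M_0 = 0, M_1 = 129/14, M_2 = -132/7, M_3 = 171/14, M_4 = 0.
On [3, 4], S'(x) = b_1 + 2c_1·(x - 3) + 3d_1·(x - 3)² with b_1 = Δ_1 - h_1(2M_1 + M_2)/6 = 71/14, c_1 = M_1/2 = 129/28, d_1 = (M_2 - M_1)/(6h_1) = -131/28. So S'(3) = 71/14.

5.0714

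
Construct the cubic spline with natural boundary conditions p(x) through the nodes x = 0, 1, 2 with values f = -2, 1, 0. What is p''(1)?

Let M_i = p''(x_i). Step sizes h_i = 1, 1; slopes of the chords Δ_i = (y_(i+1) - y_i)/h_i = 3, -1.
  1·M_0 + 4·M_1 + 1·M_2 = 6(Δ_1 - Δ_0) = -24
Natural end conditions: M_0 = M_2 = 0.
Forward elimination and back-substitution give M_0 = 0, M_1 = -6, M_2 = 0.

-6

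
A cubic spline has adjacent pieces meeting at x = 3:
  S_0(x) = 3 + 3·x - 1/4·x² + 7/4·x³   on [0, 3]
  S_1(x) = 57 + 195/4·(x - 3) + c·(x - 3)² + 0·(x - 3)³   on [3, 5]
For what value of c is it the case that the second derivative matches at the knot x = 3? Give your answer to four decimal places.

15.5000

S_0''(x) = -1/2 + 21/2·x, so S_0''(3) = 31. On the right, S_1''(3) = 2c, so c = 31/2.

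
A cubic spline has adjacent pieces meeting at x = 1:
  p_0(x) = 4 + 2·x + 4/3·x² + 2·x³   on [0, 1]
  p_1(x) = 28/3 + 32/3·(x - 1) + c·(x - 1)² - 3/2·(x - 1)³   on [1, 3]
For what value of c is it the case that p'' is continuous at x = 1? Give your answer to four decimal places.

p_0''(x) = 8/3 + 12·x, so p_0''(1) = 44/3. On the right, p_1''(1) = 2c, so c = 22/3.

7.3333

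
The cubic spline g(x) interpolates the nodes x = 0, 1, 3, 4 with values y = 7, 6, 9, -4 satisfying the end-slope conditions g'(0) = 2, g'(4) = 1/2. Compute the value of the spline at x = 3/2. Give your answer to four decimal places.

Put m_i = g'' at the i-th knot. Here h = (1, 2, 1) and Δ = (-1, 3/2, -13), so the interior equations h_(i-1)·m_(i-1) + 2(h_(i-1)+h_i)·m_i + h_i·m_(i+1) = 6(Δ_i − Δ_(i-1)) read
  1·m_0 + 6·m_1 + 2·m_2 = 6(Δ_1 - Δ_0) = 15
  2·m_1 + 6·m_2 + 1·m_3 = 6(Δ_2 - Δ_1) = -87
Clamped end conditions give two more equations: 2h_0·m_0 + h_0·m_1 = 6(Δ_0 - g'(0)) = -18 and h_2·m_2 + 2h_2·m_3 = 6(g'(4) - Δ_2) = 81.
Forward elimination and back-substitution give m_0 = -573/35, m_1 = 516/35, m_2 = -999/35, m_3 = 1917/35.
On [1, 3], g(x) = 6 + 83/70·(x - 1) + 258/35·(x - 1)² - 101/28·(x - 1)³.
With (x - 1) = 1/2: g(3/2) = 8943/1120.

7.9848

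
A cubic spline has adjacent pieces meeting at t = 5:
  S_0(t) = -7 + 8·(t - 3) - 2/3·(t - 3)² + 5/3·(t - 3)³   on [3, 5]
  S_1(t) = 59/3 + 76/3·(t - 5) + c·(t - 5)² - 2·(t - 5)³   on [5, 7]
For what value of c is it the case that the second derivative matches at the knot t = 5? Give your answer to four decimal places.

9.3333

S_0''(t) = -4/3 + 10·(t - 3), so S_0''(5) = 56/3. On the right, S_1''(5) = 2c, so c = 28/3.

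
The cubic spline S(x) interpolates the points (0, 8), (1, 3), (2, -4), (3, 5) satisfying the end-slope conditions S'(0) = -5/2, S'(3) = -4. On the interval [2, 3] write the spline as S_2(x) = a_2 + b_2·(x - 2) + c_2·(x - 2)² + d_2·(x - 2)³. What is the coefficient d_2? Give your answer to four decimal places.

Write M_i for S''(x_i). With h_i = 1, 1, 1 and divided differences Δ_i = -5, -7, 9, the continuity of S' gives the tridiagonal system
  1·M_0 + 4·M_1 + 1·M_2 = 6(Δ_1 - Δ_0) = -12
  1·M_1 + 4·M_2 + 1·M_3 = 6(Δ_2 - Δ_1) = 96
Clamped end conditions give two more equations: 2h_0·M_0 + h_0·M_1 = 6(Δ_0 - S'(0)) = -15 and h_2·M_2 + 2h_2·M_3 = 6(S'(3) - Δ_2) = -78.
Forward elimination and back-substitution give M_0 = -4/5, M_1 = -67/5, M_2 = 212/5, M_3 = -301/5.
On [2, 3], with S_2(x) = a_2 + b_2·(x - 2) + c_2·(x - 2)² + d_2·(x - 2)³: c_2 = M_2/2 = 106/5, d_2 = (M_3 - M_2)/(6h_2) = -171/10, b_2 = Δ_2 - h_2(2M_2 + M_3)/6 = 49/10.

-17.1000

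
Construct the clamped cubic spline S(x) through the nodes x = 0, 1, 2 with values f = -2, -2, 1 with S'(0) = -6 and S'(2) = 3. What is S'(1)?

3

With σ_i denoting the second derivative at x_i, h_i = 1, 1, and Δ_i = (y_(i+1) − y_i)/h_i = 0, 3:
  1·σ_0 + 4·σ_1 + 1·σ_2 = 6(Δ_1 - Δ_0) = 18
Clamped end conditions give two more equations: 2h_0·σ_0 + h_0·σ_1 = 6(Δ_0 - S'(0)) = 36 and h_1·σ_1 + 2h_1·σ_2 = 6(S'(2) - Δ_1) = 0.
Solving the tridiagonal system: σ_0 = 18, σ_1 = 0, σ_2 = 0.
On [1, 2], S'(x) = b_1 + 2c_1·(x - 1) + 3d_1·(x - 1)² with b_1 = Δ_1 - h_1(2σ_1 + σ_2)/6 = 3, c_1 = σ_1/2 = 0, d_1 = (σ_2 - σ_1)/(6h_1) = 0. So S'(1) = 3.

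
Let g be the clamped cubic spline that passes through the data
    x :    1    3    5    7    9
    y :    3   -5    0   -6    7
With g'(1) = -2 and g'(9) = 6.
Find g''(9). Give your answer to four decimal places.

Let M_i = g''(x_i). Step sizes h_i = 2, 2, 2, 2; slopes of the chords Δ_i = (y_(i+1) - y_i)/h_i = -4, 5/2, -3, 13/2.
  2·M_0 + 8·M_1 + 2·M_2 = 6(Δ_1 - Δ_0) = 39
  2·M_1 + 8·M_2 + 2·M_3 = 6(Δ_2 - Δ_1) = -33
  2·M_2 + 8·M_3 + 2·M_4 = 6(Δ_3 - Δ_2) = 57
Clamped end conditions give two more equations: 2h_0·M_0 + h_0·M_1 = 6(Δ_0 - g'(1)) = -12 and h_3·M_3 + 2h_3·M_4 = 6(g'(9) - Δ_3) = -3.
Solving the tridiagonal system: M_0 = -421/56, M_1 = 253/28, M_2 = -73/8, M_3 = 307/28, M_4 = -349/56.

-6.2321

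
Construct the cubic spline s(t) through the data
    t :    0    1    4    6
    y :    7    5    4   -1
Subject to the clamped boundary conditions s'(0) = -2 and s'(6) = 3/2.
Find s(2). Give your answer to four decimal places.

4.7521

With m_i denoting the second derivative at x_i, h_i = 1, 3, 2, and Δ_i = (y_(i+1) − y_i)/h_i = -2, -1/3, -5/2:
  1·m_0 + 8·m_1 + 3·m_2 = 6(Δ_1 - Δ_0) = 10
  3·m_1 + 10·m_2 + 2·m_3 = 6(Δ_2 - Δ_1) = -13
Clamped end conditions give two more equations: 2h_0·m_0 + h_0·m_1 = 6(Δ_0 - s'(0)) = 0 and h_2·m_2 + 2h_2·m_3 = 6(s'(6) - Δ_2) = 24.
Forward elimination and back-substitution give m_0 = -55/39, m_1 = 110/39, m_2 = -145/39, m_3 = 613/78.
On [1, 4], s(t) = 5 - 101/78·(t - 1) + 55/39·(t - 1)² - 85/234·(t - 1)³.
With (t - 1) = 1: s(2) = 556/117.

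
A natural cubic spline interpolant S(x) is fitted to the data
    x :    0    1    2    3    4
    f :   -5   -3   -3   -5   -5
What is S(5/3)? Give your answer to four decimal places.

-2.6825

Write m_i for S''(x_i). With h_i = 1, 1, 1, 1 and divided differences Δ_i = 2, 0, -2, 0, the continuity of S' gives the tridiagonal system
  1·m_0 + 4·m_1 + 1·m_2 = 6(Δ_1 - Δ_0) = -12
  1·m_1 + 4·m_2 + 1·m_3 = 6(Δ_2 - Δ_1) = -12
  1·m_2 + 4·m_3 + 1·m_4 = 6(Δ_3 - Δ_2) = 12
Natural end conditions: m_0 = m_4 = 0.
Forward elimination and back-substitution give m_0 = 0, m_1 = -15/7, m_2 = -24/7, m_3 = 27/7, m_4 = 0.
On [1, 2], S(x) = -3 + 9/7·(x - 1) - 15/14·(x - 1)² - 3/14·(x - 1)³.
With (x - 1) = 2/3: S(5/3) = -169/63.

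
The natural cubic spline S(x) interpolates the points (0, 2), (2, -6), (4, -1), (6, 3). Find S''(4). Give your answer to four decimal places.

Let M_i = S''(x_i). Step sizes h_i = 2, 2, 2; slopes of the chords Δ_i = (y_(i+1) - y_i)/h_i = -4, 5/2, 2.
  2·M_0 + 8·M_1 + 2·M_2 = 6(Δ_1 - Δ_0) = 39
  2·M_1 + 8·M_2 + 2·M_3 = 6(Δ_2 - Δ_1) = -3
Natural end conditions: M_0 = M_3 = 0.
Forward elimination and back-substitution give M_0 = 0, M_1 = 53/10, M_2 = -17/10, M_3 = 0.

-1.7000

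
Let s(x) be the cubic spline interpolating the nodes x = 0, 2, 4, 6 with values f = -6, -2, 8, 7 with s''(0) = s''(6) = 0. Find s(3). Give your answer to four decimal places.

3.3750

Put m_i = s'' at the i-th knot. Here h = (2, 2, 2) and Δ = (2, 5, -1/2), so the interior equations h_(i-1)·m_(i-1) + 2(h_(i-1)+h_i)·m_i + h_i·m_(i+1) = 6(Δ_i − Δ_(i-1)) read
  2·m_0 + 8·m_1 + 2·m_2 = 6(Δ_1 - Δ_0) = 18
  2·m_1 + 8·m_2 + 2·m_3 = 6(Δ_2 - Δ_1) = -33
Natural end conditions: m_0 = m_3 = 0.
Solving the tridiagonal system: m_0 = 0, m_1 = 7/2, m_2 = -5, m_3 = 0.
On [2, 4], s(x) = -2 + 13/3·(x - 2) + 7/4·(x - 2)² - 17/24·(x - 2)³.
With (x - 2) = 1: s(3) = 27/8.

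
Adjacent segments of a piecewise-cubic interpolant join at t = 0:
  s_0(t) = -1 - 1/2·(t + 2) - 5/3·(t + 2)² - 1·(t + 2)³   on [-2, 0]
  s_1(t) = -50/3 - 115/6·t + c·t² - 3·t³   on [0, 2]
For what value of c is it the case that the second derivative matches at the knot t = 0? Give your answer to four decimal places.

s_0''(t) = -10/3 - 6·(t + 2), so s_0''(0) = -46/3. On the right, s_1''(0) = 2c, so c = -23/3.

-7.6667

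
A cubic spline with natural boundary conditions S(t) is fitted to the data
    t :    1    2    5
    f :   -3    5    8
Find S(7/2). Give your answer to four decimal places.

9.4531

Write m_i for S''(x_i). With h_i = 1, 3 and divided differences Δ_i = 8, 1, the continuity of S' gives the tridiagonal system
  1·m_0 + 8·m_1 + 3·m_2 = 6(Δ_1 - Δ_0) = -42
Natural end conditions: m_0 = m_2 = 0.
Solving: m_0 = 0, m_1 = -21/4, m_2 = 0.
On [2, 5], S(t) = 5 + 25/4·(t - 2) - 21/8·(t - 2)² + 7/24·(t - 2)³.
With (t - 2) = 3/2: S(7/2) = 605/64.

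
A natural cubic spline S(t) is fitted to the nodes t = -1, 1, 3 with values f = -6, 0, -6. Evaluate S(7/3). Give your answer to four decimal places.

-3.1111

Put M_i = S'' at the i-th knot. Here h = (2, 2) and Δ = (3, -3), so the interior equations h_(i-1)·M_(i-1) + 2(h_(i-1)+h_i)·M_i + h_i·M_(i+1) = 6(Δ_i − Δ_(i-1)) read
  2·M_0 + 8·M_1 + 2·M_2 = 6(Δ_1 - Δ_0) = -36
Natural end conditions: M_0 = M_2 = 0.
Hence M_0 = 0, M_1 = -9/2, M_2 = 0.
On [1, 3], S(t) = 0 + 0·(t - 1) - 9/4·(t - 1)² + 3/8·(t - 1)³.
With (t - 1) = 4/3: S(7/3) = -28/9.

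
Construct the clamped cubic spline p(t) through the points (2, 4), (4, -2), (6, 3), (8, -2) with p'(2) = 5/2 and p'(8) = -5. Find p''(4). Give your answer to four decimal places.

Write M_i for p''(x_i). With h_i = 2, 2, 2 and divided differences Δ_i = -3, 5/2, -5/2, the continuity of p' gives the tridiagonal system
  2·M_0 + 8·M_1 + 2·M_2 = 6(Δ_1 - Δ_0) = 33
  2·M_1 + 8·M_2 + 2·M_3 = 6(Δ_2 - Δ_1) = -30
Clamped end conditions give two more equations: 2h_0·M_0 + h_0·M_1 = 6(Δ_0 - p'(2)) = -33 and h_2·M_2 + 2h_2·M_3 = 6(p'(8) - Δ_2) = -15.
Forward elimination and back-substitution give M_0 = -63/5, M_1 = 87/10, M_2 = -57/10, M_3 = -9/10.

8.7000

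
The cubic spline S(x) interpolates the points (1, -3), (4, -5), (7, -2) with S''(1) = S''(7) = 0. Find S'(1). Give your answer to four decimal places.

Let M_i = S''(x_i). Step sizes h_i = 3, 3; slopes of the chords Δ_i = (y_(i+1) - y_i)/h_i = -2/3, 1.
  3·M_0 + 12·M_1 + 3·M_2 = 6(Δ_1 - Δ_0) = 10
Natural end conditions: M_0 = M_2 = 0.
Forward elimination and back-substitution give M_0 = 0, M_1 = 5/6, M_2 = 0.
On [1, 4], S'(x) = b_0 + 2c_0·(x - 1) + 3d_0·(x - 1)² with b_0 = Δ_0 - h_0(2M_0 + M_1)/6 = -13/12, c_0 = M_0/2 = 0, d_0 = (M_1 - M_0)/(6h_0) = 5/108. So S'(1) = -13/12.

-1.0833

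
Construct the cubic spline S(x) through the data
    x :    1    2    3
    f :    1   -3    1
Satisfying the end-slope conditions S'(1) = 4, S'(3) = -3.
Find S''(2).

Put M_i = S'' at the i-th knot. Here h = (1, 1) and Δ = (-4, 4), so the interior equations h_(i-1)·M_(i-1) + 2(h_(i-1)+h_i)·M_i + h_i·M_(i+1) = 6(Δ_i − Δ_(i-1)) read
  1·M_0 + 4·M_1 + 1·M_2 = 6(Δ_1 - Δ_0) = 48
Clamped end conditions give two more equations: 2h_0·M_0 + h_0·M_1 = 6(Δ_0 - S'(1)) = -48 and h_1·M_1 + 2h_1·M_2 = 6(S'(3) - Δ_1) = -42.
Solving the tridiagonal system: M_0 = -79/2, M_1 = 31, M_2 = -73/2.

31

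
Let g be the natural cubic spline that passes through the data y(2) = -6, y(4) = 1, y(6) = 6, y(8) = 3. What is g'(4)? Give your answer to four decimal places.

With σ_i denoting the second derivative at x_i, h_i = 2, 2, 2, and Δ_i = (y_(i+1) − y_i)/h_i = 7/2, 5/2, -3/2:
  2·σ_0 + 8·σ_1 + 2·σ_2 = 6(Δ_1 - Δ_0) = -6
  2·σ_1 + 8·σ_2 + 2·σ_3 = 6(Δ_2 - Δ_1) = -24
Natural end conditions: σ_0 = σ_3 = 0.
Hence σ_0 = 0, σ_1 = 0, σ_2 = -3, σ_3 = 0.
On [4, 6], g'(t) = b_1 + 2c_1·(t - 4) + 3d_1·(t - 4)² with b_1 = Δ_1 - h_1(2σ_1 + σ_2)/6 = 7/2, c_1 = σ_1/2 = 0, d_1 = (σ_2 - σ_1)/(6h_1) = -1/4. So g'(4) = 7/2.

3.5000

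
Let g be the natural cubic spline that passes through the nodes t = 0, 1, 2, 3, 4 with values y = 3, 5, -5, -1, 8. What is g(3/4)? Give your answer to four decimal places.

Let M_i = g''(x_i). Step sizes h_i = 1, 1, 1, 1; slopes of the chords Δ_i = (y_(i+1) - y_i)/h_i = 2, -10, 4, 9.
  1·M_0 + 4·M_1 + 1·M_2 = 6(Δ_1 - Δ_0) = -72
  1·M_1 + 4·M_2 + 1·M_3 = 6(Δ_2 - Δ_1) = 84
  1·M_2 + 4·M_3 + 1·M_4 = 6(Δ_3 - Δ_2) = 30
Natural end conditions: M_0 = M_4 = 0.
Hence M_0 = 0, M_1 = -99/4, M_2 = 27, M_3 = 3/4, M_4 = 0.
On [0, 1], g(t) = 3 + 49/8·t + 0·t² - 33/8·t³.
With t = 3/4: g(3/4) = 2997/512.

5.8535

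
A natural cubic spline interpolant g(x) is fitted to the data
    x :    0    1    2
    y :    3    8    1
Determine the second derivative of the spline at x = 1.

-18

Let σ_i = g''(x_i). Step sizes h_i = 1, 1; slopes of the chords Δ_i = (y_(i+1) - y_i)/h_i = 5, -7.
  1·σ_0 + 4·σ_1 + 1·σ_2 = 6(Δ_1 - Δ_0) = -72
Natural end conditions: σ_0 = σ_2 = 0.
Solving: σ_0 = 0, σ_1 = -18, σ_2 = 0.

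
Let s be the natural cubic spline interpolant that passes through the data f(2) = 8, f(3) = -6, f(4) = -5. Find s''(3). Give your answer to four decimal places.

22.5000

With M_i denoting the second derivative at x_i, h_i = 1, 1, and Δ_i = (y_(i+1) − y_i)/h_i = -14, 1:
  1·M_0 + 4·M_1 + 1·M_2 = 6(Δ_1 - Δ_0) = 90
Natural end conditions: M_0 = M_2 = 0.
Solving: M_0 = 0, M_1 = 45/2, M_2 = 0.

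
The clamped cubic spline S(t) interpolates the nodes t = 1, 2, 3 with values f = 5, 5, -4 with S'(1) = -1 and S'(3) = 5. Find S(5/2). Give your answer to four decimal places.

Let m_i = S''(x_i). Step sizes h_i = 1, 1; slopes of the chords Δ_i = (y_(i+1) - y_i)/h_i = 0, -9.
  1·m_0 + 4·m_1 + 1·m_2 = 6(Δ_1 - Δ_0) = -54
Clamped end conditions give two more equations: 2h_0·m_0 + h_0·m_1 = 6(Δ_0 - S'(1)) = 6 and h_1·m_1 + 2h_1·m_2 = 6(S'(3) - Δ_1) = 84.
Solving: m_0 = 39/2, m_1 = -33, m_2 = 117/2.
On [2, 3], S(t) = 5 - 31/4·(t - 2) - 33/2·(t - 2)² + 61/4·(t - 2)³.
With (t - 2) = 1/2: S(5/2) = -35/32.

-1.0938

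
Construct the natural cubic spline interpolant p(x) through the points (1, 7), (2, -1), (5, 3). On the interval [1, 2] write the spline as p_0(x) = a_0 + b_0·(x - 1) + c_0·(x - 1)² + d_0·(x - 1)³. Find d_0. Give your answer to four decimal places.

Put m_i = p'' at the i-th knot. Here h = (1, 3) and Δ = (-8, 4/3), so the interior equations h_(i-1)·m_(i-1) + 2(h_(i-1)+h_i)·m_i + h_i·m_(i+1) = 6(Δ_i − Δ_(i-1)) read
  1·m_0 + 8·m_1 + 3·m_2 = 6(Δ_1 - Δ_0) = 56
Natural end conditions: m_0 = m_2 = 0.
Forward elimination and back-substitution give m_0 = 0, m_1 = 7, m_2 = 0.
On [1, 2], with p_0(x) = a_0 + b_0·(x - 1) + c_0·(x - 1)² + d_0·(x - 1)³: c_0 = m_0/2 = 0, d_0 = (m_1 - m_0)/(6h_0) = 7/6, b_0 = Δ_0 - h_0(2m_0 + m_1)/6 = -55/6.

1.1667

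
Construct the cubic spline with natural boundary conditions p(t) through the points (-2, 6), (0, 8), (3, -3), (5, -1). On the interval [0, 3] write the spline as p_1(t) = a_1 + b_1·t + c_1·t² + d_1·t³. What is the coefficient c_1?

-2

Put σ_i = p'' at the i-th knot. Here h = (2, 3, 2) and Δ = (1, -11/3, 1), so the interior equations h_(i-1)·σ_(i-1) + 2(h_(i-1)+h_i)·σ_i + h_i·σ_(i+1) = 6(Δ_i − Δ_(i-1)) read
  2·σ_0 + 10·σ_1 + 3·σ_2 = 6(Δ_1 - Δ_0) = -28
  3·σ_1 + 10·σ_2 + 2·σ_3 = 6(Δ_2 - Δ_1) = 28
Natural end conditions: σ_0 = σ_3 = 0.
Solving the tridiagonal system: σ_0 = 0, σ_1 = -4, σ_2 = 4, σ_3 = 0.
On [0, 3], with p_1(t) = a_1 + b_1·t + c_1·t² + d_1·t³: c_1 = σ_1/2 = -2, d_1 = (σ_2 - σ_1)/(6h_1) = 4/9, b_1 = Δ_1 - h_1(2σ_1 + σ_2)/6 = -5/3.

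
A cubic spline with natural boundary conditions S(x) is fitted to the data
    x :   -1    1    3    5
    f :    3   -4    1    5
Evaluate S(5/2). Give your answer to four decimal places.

-0.6656

Let M_i = S''(x_i). Step sizes h_i = 2, 2, 2; slopes of the chords Δ_i = (y_(i+1) - y_i)/h_i = -7/2, 5/2, 2.
  2·M_0 + 8·M_1 + 2·M_2 = 6(Δ_1 - Δ_0) = 36
  2·M_1 + 8·M_2 + 2·M_3 = 6(Δ_2 - Δ_1) = -3
Natural end conditions: M_0 = M_3 = 0.
Solving the tridiagonal system: M_0 = 0, M_1 = 49/10, M_2 = -8/5, M_3 = 0.
On [1, 3], S(x) = -4 - 7/30·(x - 1) + 49/20·(x - 1)² - 13/24·(x - 1)³.
With (x - 1) = 3/2: S(5/2) = -213/320.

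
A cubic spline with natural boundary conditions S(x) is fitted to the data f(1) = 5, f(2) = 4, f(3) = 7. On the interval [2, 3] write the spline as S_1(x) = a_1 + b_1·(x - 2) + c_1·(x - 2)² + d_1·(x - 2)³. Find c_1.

With m_i denoting the second derivative at x_i, h_i = 1, 1, and Δ_i = (y_(i+1) − y_i)/h_i = -1, 3:
  1·m_0 + 4·m_1 + 1·m_2 = 6(Δ_1 - Δ_0) = 24
Natural end conditions: m_0 = m_2 = 0.
Solving: m_0 = 0, m_1 = 6, m_2 = 0.
On [2, 3], with S_1(x) = a_1 + b_1·(x - 2) + c_1·(x - 2)² + d_1·(x - 2)³: c_1 = m_1/2 = 3, d_1 = (m_2 - m_1)/(6h_1) = -1, b_1 = Δ_1 - h_1(2m_1 + m_2)/6 = 1.

3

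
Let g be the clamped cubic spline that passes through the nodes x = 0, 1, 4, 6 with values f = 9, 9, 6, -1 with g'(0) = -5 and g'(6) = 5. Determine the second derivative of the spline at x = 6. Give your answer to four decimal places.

With M_i denoting the second derivative at x_i, h_i = 1, 3, 2, and Δ_i = (y_(i+1) − y_i)/h_i = 0, -1, -7/2:
  1·M_0 + 8·M_1 + 3·M_2 = 6(Δ_1 - Δ_0) = -6
  3·M_1 + 10·M_2 + 2·M_3 = 6(Δ_2 - Δ_1) = -15
Clamped end conditions give two more equations: 2h_0·M_0 + h_0·M_1 = 6(Δ_0 - g'(0)) = 30 and h_2·M_2 + 2h_2·M_3 = 6(g'(6) - Δ_2) = 51.
Forward elimination and back-substitution give M_0 = 405/26, M_1 = -15/13, M_2 = -107/26, M_3 = 385/26.

14.8077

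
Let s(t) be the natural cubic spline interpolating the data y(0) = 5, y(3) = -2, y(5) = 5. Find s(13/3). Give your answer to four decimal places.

1.9753

Put σ_i = s'' at the i-th knot. Here h = (3, 2) and Δ = (-7/3, 7/2), so the interior equations h_(i-1)·σ_(i-1) + 2(h_(i-1)+h_i)·σ_i + h_i·σ_(i+1) = 6(Δ_i − Δ_(i-1)) read
  3·σ_0 + 10·σ_1 + 2·σ_2 = 6(Δ_1 - Δ_0) = 35
Natural end conditions: σ_0 = σ_2 = 0.
Solving: σ_0 = 0, σ_1 = 7/2, σ_2 = 0.
On [3, 5], s(t) = -2 + 7/6·(t - 3) + 7/4·(t - 3)² - 7/24·(t - 3)³.
With (t - 3) = 4/3: s(13/3) = 160/81.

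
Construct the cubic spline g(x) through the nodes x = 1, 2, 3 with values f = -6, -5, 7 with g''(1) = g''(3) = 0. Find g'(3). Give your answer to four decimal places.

Write m_i for g''(x_i). With h_i = 1, 1 and divided differences Δ_i = 1, 12, the continuity of g' gives the tridiagonal system
  1·m_0 + 4·m_1 + 1·m_2 = 6(Δ_1 - Δ_0) = 66
Natural end conditions: m_0 = m_2 = 0.
Solving: m_0 = 0, m_1 = 33/2, m_2 = 0.
On [2, 3], g'(x) = b_1 + 2c_1·(x - 2) + 3d_1·(x - 2)² with b_1 = Δ_1 - h_1(2m_1 + m_2)/6 = 13/2, c_1 = m_1/2 = 33/4, d_1 = (m_2 - m_1)/(6h_1) = -11/4. So g'(3) = 59/4.

14.7500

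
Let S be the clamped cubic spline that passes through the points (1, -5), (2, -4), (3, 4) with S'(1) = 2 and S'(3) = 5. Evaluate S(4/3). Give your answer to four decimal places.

-4.8148

With M_i denoting the second derivative at x_i, h_i = 1, 1, and Δ_i = (y_(i+1) − y_i)/h_i = 1, 8:
  1·M_0 + 4·M_1 + 1·M_2 = 6(Δ_1 - Δ_0) = 42
Clamped end conditions give two more equations: 2h_0·M_0 + h_0·M_1 = 6(Δ_0 - S'(1)) = -6 and h_1·M_1 + 2h_1·M_2 = 6(S'(3) - Δ_1) = -18.
Hence M_0 = -12, M_1 = 18, M_2 = -18.
On [1, 2], S(x) = -5 + 2·(x - 1) - 6·(x - 1)² + 5·(x - 1)³.
With (x - 1) = 1/3: S(4/3) = -130/27.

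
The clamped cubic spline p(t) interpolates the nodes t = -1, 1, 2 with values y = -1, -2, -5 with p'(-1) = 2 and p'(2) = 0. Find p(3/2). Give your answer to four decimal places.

Let M_i = p''(x_i). Step sizes h_i = 2, 1; slopes of the chords Δ_i = (y_(i+1) - y_i)/h_i = -1/2, -3.
  2·M_0 + 6·M_1 + 1·M_2 = 6(Δ_1 - Δ_0) = -15
Clamped end conditions give two more equations: 2h_0·M_0 + h_0·M_1 = 6(Δ_0 - p'(-1)) = -15 and h_1·M_1 + 2h_1·M_2 = 6(p'(2) - Δ_1) = 18.
Forward elimination and back-substitution give M_0 = -23/12, M_1 = -11/3, M_2 = 65/6.
On [1, 2], p(t) = -2 - 43/12·(t - 1) - 11/6·(t - 1)² + 29/12·(t - 1)³.
With (t - 1) = 1/2: p(3/2) = -379/96.

-3.9479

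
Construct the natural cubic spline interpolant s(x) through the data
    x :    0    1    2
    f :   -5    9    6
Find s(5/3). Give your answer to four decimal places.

8.2593

Write m_i for s''(x_i). With h_i = 1, 1 and divided differences Δ_i = 14, -3, the continuity of s' gives the tridiagonal system
  1·m_0 + 4·m_1 + 1·m_2 = 6(Δ_1 - Δ_0) = -102
Natural end conditions: m_0 = m_2 = 0.
Forward elimination and back-substitution give m_0 = 0, m_1 = -51/2, m_2 = 0.
On [1, 2], s(x) = 9 + 11/2·(x - 1) - 51/4·(x - 1)² + 17/4·(x - 1)³.
With (x - 1) = 2/3: s(5/3) = 223/27.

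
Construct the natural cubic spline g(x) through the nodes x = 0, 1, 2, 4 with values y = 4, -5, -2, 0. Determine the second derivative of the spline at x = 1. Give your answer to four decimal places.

Write σ_i for g''(x_i). With h_i = 1, 1, 2 and divided differences Δ_i = -9, 3, 1, the continuity of g' gives the tridiagonal system
  1·σ_0 + 4·σ_1 + 1·σ_2 = 6(Δ_1 - Δ_0) = 72
  1·σ_1 + 6·σ_2 + 2·σ_3 = 6(Δ_2 - Δ_1) = -12
Natural end conditions: σ_0 = σ_3 = 0.
Forward elimination and back-substitution give σ_0 = 0, σ_1 = 444/23, σ_2 = -120/23, σ_3 = 0.

19.3043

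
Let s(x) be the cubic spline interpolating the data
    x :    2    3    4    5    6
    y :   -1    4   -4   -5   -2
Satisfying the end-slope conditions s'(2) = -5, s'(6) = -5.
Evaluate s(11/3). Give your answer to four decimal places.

-0.6310

Let m_i = s''(x_i). Step sizes h_i = 1, 1, 1, 1; slopes of the chords Δ_i = (y_(i+1) - y_i)/h_i = 5, -8, -1, 3.
  1·m_0 + 4·m_1 + 1·m_2 = 6(Δ_1 - Δ_0) = -78
  1·m_1 + 4·m_2 + 1·m_3 = 6(Δ_2 - Δ_1) = 42
  1·m_2 + 4·m_3 + 1·m_4 = 6(Δ_3 - Δ_2) = 24
Clamped end conditions give two more equations: 2h_0·m_0 + h_0·m_1 = 6(Δ_0 - s'(2)) = 60 and h_3·m_3 + 2h_3·m_4 = 6(s'(6) - Δ_3) = -48.
Forward elimination and back-substitution give m_0 = 1341/28, m_1 = -501/14, m_2 = 69/4, m_3 = 123/14, m_4 = -795/28.
On [3, 4], s(x) = 4 + 59/56·(x - 3) - 501/28·(x - 3)² + 495/56·(x - 3)³.
With (x - 3) = 2/3: s(11/3) = -53/84.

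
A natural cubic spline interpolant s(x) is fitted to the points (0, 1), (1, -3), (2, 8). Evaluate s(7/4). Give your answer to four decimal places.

Put M_i = s'' at the i-th knot. Here h = (1, 1) and Δ = (-4, 11), so the interior equations h_(i-1)·M_(i-1) + 2(h_(i-1)+h_i)·M_i + h_i·M_(i+1) = 6(Δ_i − Δ_(i-1)) read
  1·M_0 + 4·M_1 + 1·M_2 = 6(Δ_1 - Δ_0) = 90
Natural end conditions: M_0 = M_2 = 0.
Solving: M_0 = 0, M_1 = 45/2, M_2 = 0.
On [1, 2], s(x) = -3 + 7/2·(x - 1) + 45/4·(x - 1)² - 15/4·(x - 1)³.
With (x - 1) = 3/4: s(7/4) = 1119/256.

4.3711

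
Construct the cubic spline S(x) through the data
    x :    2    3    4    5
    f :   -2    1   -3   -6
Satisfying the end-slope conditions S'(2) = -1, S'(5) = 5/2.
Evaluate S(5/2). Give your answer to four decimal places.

-0.7542

Put σ_i = S'' at the i-th knot. Here h = (1, 1, 1) and Δ = (3, -4, -3), so the interior equations h_(i-1)·σ_(i-1) + 2(h_(i-1)+h_i)·σ_i + h_i·σ_(i+1) = 6(Δ_i − Δ_(i-1)) read
  1·σ_0 + 4·σ_1 + 1·σ_2 = 6(Δ_1 - Δ_0) = -42
  1·σ_1 + 4·σ_2 + 1·σ_3 = 6(Δ_2 - Δ_1) = 6
Clamped end conditions give two more equations: 2h_0·σ_0 + h_0·σ_1 = 6(Δ_0 - S'(2)) = 24 and h_2·σ_2 + 2h_2·σ_3 = 6(S'(5) - Δ_2) = 33.
Hence σ_0 = 299/15, σ_1 = -238/15, σ_2 = 23/15, σ_3 = 236/15.
On [2, 3], S(x) = -2 - 1·(x - 2) + 299/30·(x - 2)² - 179/30·(x - 2)³.
With (x - 2) = 1/2: S(5/2) = -181/240.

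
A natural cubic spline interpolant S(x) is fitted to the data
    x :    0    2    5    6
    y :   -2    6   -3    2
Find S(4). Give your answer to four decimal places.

Write m_i for S''(x_i). With h_i = 2, 3, 1 and divided differences Δ_i = 4, -3, 5, the continuity of S' gives the tridiagonal system
  2·m_0 + 10·m_1 + 3·m_2 = 6(Δ_1 - Δ_0) = -42
  3·m_1 + 8·m_2 + 1·m_3 = 6(Δ_2 - Δ_1) = 48
Natural end conditions: m_0 = m_3 = 0.
Hence m_0 = 0, m_1 = -480/71, m_2 = 606/71, m_3 = 0.
On [2, 5], S(x) = 6 - 36/71·(x - 2) - 240/71·(x - 2)² + 181/213·(x - 2)³.
With (x - 2) = 2: S(4) = -370/213.

-1.7371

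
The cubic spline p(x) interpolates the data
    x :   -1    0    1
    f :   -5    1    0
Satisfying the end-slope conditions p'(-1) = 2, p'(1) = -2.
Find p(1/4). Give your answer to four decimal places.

1.4648

With σ_i denoting the second derivative at x_i, h_i = 1, 1, and Δ_i = (y_(i+1) − y_i)/h_i = 6, -1:
  1·σ_0 + 4·σ_1 + 1·σ_2 = 6(Δ_1 - Δ_0) = -42
Clamped end conditions give two more equations: 2h_0·σ_0 + h_0·σ_1 = 6(Δ_0 - p'(-1)) = 24 and h_1·σ_1 + 2h_1·σ_2 = 6(p'(1) - Δ_1) = -6.
Forward elimination and back-substitution give σ_0 = 41/2, σ_1 = -17, σ_2 = 11/2.
On [0, 1], p(x) = 1 + 15/4·x - 17/2·x² + 15/4·x³.
With x = 1/4: p(1/4) = 375/256.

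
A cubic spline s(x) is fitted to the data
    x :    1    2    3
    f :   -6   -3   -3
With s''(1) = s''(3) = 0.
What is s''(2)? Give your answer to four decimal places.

Put M_i = s'' at the i-th knot. Here h = (1, 1) and Δ = (3, 0), so the interior equations h_(i-1)·M_(i-1) + 2(h_(i-1)+h_i)·M_i + h_i·M_(i+1) = 6(Δ_i − Δ_(i-1)) read
  1·M_0 + 4·M_1 + 1·M_2 = 6(Δ_1 - Δ_0) = -18
Natural end conditions: M_0 = M_2 = 0.
Forward elimination and back-substitution give M_0 = 0, M_1 = -9/2, M_2 = 0.

-4.5000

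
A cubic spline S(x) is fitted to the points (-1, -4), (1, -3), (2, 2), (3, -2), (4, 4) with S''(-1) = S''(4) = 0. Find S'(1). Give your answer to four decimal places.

Write M_i for S''(x_i). With h_i = 2, 1, 1, 1 and divided differences Δ_i = 1/2, 5, -4, 6, the continuity of S' gives the tridiagonal system
  2·M_0 + 6·M_1 + 1·M_2 = 6(Δ_1 - Δ_0) = 27
  1·M_1 + 4·M_2 + 1·M_3 = 6(Δ_2 - Δ_1) = -54
  1·M_2 + 4·M_3 + 1·M_4 = 6(Δ_3 - Δ_2) = 60
Natural end conditions: M_0 = M_4 = 0.
Solving the tridiagonal system: M_0 = 0, M_1 = 681/86, M_2 = -882/43, M_3 = 1731/86, M_4 = 0.
On [1, 2], S'(x) = b_1 + 2c_1·(x - 1) + 3d_1·(x - 1)² with b_1 = Δ_1 - h_1(2M_1 + M_2)/6 = 497/86, c_1 = M_1/2 = 681/172, d_1 = (M_2 - M_1)/(6h_1) = -815/172. So S'(1) = 497/86.

5.7791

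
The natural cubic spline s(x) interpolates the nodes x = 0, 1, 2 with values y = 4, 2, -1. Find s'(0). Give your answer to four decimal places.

With M_i denoting the second derivative at x_i, h_i = 1, 1, and Δ_i = (y_(i+1) − y_i)/h_i = -2, -3:
  1·M_0 + 4·M_1 + 1·M_2 = 6(Δ_1 - Δ_0) = -6
Natural end conditions: M_0 = M_2 = 0.
Hence M_0 = 0, M_1 = -3/2, M_2 = 0.
On [0, 1], s'(x) = b_0 + 2c_0·x + 3d_0·x² with b_0 = Δ_0 - h_0(2M_0 + M_1)/6 = -7/4, c_0 = M_0/2 = 0, d_0 = (M_1 - M_0)/(6h_0) = -1/4. So s'(0) = -7/4.

-1.7500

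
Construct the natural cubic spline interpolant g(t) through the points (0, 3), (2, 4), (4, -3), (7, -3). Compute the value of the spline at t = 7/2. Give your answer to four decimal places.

-1.2919

Write M_i for g''(x_i). With h_i = 2, 2, 3 and divided differences Δ_i = 1/2, -7/2, 0, the continuity of g' gives the tridiagonal system
  2·M_0 + 8·M_1 + 2·M_2 = 6(Δ_1 - Δ_0) = -24
  2·M_1 + 10·M_2 + 3·M_3 = 6(Δ_2 - Δ_1) = 21
Natural end conditions: M_0 = M_3 = 0.
Solving the tridiagonal system: M_0 = 0, M_1 = -141/38, M_2 = 54/19, M_3 = 0.
On [2, 4], g(t) = 4 - 75/38·(t - 2) - 141/76·(t - 2)² + 83/152·(t - 2)³.
With (t - 2) = 3/2: g(7/2) = -1571/1216.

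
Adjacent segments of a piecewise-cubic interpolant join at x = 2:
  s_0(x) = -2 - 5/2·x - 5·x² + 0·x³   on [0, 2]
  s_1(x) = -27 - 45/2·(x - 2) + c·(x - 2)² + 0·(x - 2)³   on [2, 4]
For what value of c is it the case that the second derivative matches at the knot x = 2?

-5

s_0''(x) = -10 + 0·x, so s_0''(2) = -10. On the right, s_1''(2) = 2c, so c = -5.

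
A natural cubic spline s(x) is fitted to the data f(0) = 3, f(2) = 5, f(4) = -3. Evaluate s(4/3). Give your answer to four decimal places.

5.2593

Let M_i = s''(x_i). Step sizes h_i = 2, 2; slopes of the chords Δ_i = (y_(i+1) - y_i)/h_i = 1, -4.
  2·M_0 + 8·M_1 + 2·M_2 = 6(Δ_1 - Δ_0) = -30
Natural end conditions: M_0 = M_2 = 0.
Forward elimination and back-substitution give M_0 = 0, M_1 = -15/4, M_2 = 0.
On [0, 2], s(x) = 3 + 9/4·x + 0·x² - 5/16·x³.
With x = 4/3: s(4/3) = 142/27.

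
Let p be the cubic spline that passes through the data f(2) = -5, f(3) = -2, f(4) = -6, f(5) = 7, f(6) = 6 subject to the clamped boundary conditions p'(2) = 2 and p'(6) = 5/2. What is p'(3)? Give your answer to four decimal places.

-2.6696

With σ_i denoting the second derivative at x_i, h_i = 1, 1, 1, 1, and Δ_i = (y_(i+1) − y_i)/h_i = 3, -4, 13, -1:
  1·σ_0 + 4·σ_1 + 1·σ_2 = 6(Δ_1 - Δ_0) = -42
  1·σ_1 + 4·σ_2 + 1·σ_3 = 6(Δ_2 - Δ_1) = 102
  1·σ_2 + 4·σ_3 + 1·σ_4 = 6(Δ_3 - Δ_2) = -84
Clamped end conditions give two more equations: 2h_0·σ_0 + h_0·σ_1 = 6(Δ_0 - p'(2)) = 6 and h_3·σ_3 + 2h_3·σ_4 = 6(p'(6) - Δ_3) = 21.
Forward elimination and back-substitution give σ_0 = 859/56, σ_1 = -691/28, σ_2 = 331/8, σ_3 = -1087/28, σ_4 = 1675/56.
On [3, 4], p'(x) = b_1 + 2c_1·(x - 3) + 3d_1·(x - 3)² with b_1 = Δ_1 - h_1(2σ_1 + σ_2)/6 = -299/112, c_1 = σ_1/2 = -691/56, d_1 = (σ_2 - σ_1)/(6h_1) = 1233/112. So p'(3) = -299/112.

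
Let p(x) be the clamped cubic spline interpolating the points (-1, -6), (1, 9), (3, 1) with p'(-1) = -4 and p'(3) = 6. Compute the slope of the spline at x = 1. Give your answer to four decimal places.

2.1250

Put M_i = p'' at the i-th knot. Here h = (2, 2) and Δ = (15/2, -4), so the interior equations h_(i-1)·M_(i-1) + 2(h_(i-1)+h_i)·M_i + h_i·M_(i+1) = 6(Δ_i − Δ_(i-1)) read
  2·M_0 + 8·M_1 + 2·M_2 = 6(Δ_1 - Δ_0) = -69
Clamped end conditions give two more equations: 2h_0·M_0 + h_0·M_1 = 6(Δ_0 - p'(-1)) = 69 and h_1·M_1 + 2h_1·M_2 = 6(p'(3) - Δ_1) = 60.
Forward elimination and back-substitution give M_0 = 227/8, M_1 = -89/4, M_2 = 209/8.
On [1, 3], p'(x) = b_1 + 2c_1·(x - 1) + 3d_1·(x - 1)² with b_1 = Δ_1 - h_1(2M_1 + M_2)/6 = 17/8, c_1 = M_1/2 = -89/8, d_1 = (M_2 - M_1)/(6h_1) = 129/32. So p'(1) = 17/8.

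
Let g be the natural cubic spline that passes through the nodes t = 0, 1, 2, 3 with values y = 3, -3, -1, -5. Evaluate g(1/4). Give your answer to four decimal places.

0.9063

With σ_i denoting the second derivative at x_i, h_i = 1, 1, 1, and Δ_i = (y_(i+1) − y_i)/h_i = -6, 2, -4:
  1·σ_0 + 4·σ_1 + 1·σ_2 = 6(Δ_1 - Δ_0) = 48
  1·σ_1 + 4·σ_2 + 1·σ_3 = 6(Δ_2 - Δ_1) = -36
Natural end conditions: σ_0 = σ_3 = 0.
Forward elimination and back-substitution give σ_0 = 0, σ_1 = 76/5, σ_2 = -64/5, σ_3 = 0.
On [0, 1], g(t) = 3 - 128/15·t + 0·t² + 38/15·t³.
With t = 1/4: g(1/4) = 29/32.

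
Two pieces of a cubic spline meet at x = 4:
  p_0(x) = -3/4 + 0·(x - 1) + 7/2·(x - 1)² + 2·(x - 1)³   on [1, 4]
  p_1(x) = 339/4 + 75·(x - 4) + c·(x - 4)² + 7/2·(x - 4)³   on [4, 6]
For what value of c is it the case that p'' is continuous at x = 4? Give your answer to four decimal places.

21.5000

p_0''(x) = 7 + 12·(x - 1), so p_0''(4) = 43. On the right, p_1''(4) = 2c, so c = 43/2.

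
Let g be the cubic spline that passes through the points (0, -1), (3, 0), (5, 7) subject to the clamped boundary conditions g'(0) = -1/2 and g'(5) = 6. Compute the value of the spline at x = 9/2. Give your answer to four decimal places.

4.3734

Write m_i for g''(x_i). With h_i = 3, 2 and divided differences Δ_i = 1/3, 7/2, the continuity of g' gives the tridiagonal system
  3·m_0 + 10·m_1 + 2·m_2 = 6(Δ_1 - Δ_0) = 19
Clamped end conditions give two more equations: 2h_0·m_0 + h_0·m_1 = 6(Δ_0 - g'(0)) = 5 and h_1·m_1 + 2h_1·m_2 = 6(g'(5) - Δ_1) = 15.
Forward elimination and back-substitution give m_0 = 7/30, m_1 = 6/5, m_2 = 63/20.
On [3, 5], g(x) = 0 + 33/20·(x - 3) + 3/5·(x - 3)² + 13/80·(x - 3)³.
With (x - 3) = 3/2: g(9/2) = 2799/640.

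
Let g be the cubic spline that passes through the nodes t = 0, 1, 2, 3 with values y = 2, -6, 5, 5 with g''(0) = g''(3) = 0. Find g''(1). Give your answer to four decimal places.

With M_i denoting the second derivative at x_i, h_i = 1, 1, 1, and Δ_i = (y_(i+1) − y_i)/h_i = -8, 11, 0:
  1·M_0 + 4·M_1 + 1·M_2 = 6(Δ_1 - Δ_0) = 114
  1·M_1 + 4·M_2 + 1·M_3 = 6(Δ_2 - Δ_1) = -66
Natural end conditions: M_0 = M_3 = 0.
Hence M_0 = 0, M_1 = 174/5, M_2 = -126/5, M_3 = 0.

34.8000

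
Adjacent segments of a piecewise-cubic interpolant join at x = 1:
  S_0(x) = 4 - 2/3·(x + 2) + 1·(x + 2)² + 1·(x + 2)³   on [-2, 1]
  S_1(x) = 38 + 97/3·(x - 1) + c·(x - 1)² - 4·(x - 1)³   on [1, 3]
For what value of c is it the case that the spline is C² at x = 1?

S_0''(x) = 2 + 6·(x + 2), so S_0''(1) = 20. On the right, S_1''(1) = 2c, so c = 10.

10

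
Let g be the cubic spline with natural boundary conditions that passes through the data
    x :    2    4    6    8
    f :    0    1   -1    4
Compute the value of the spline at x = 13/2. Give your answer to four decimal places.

With m_i denoting the second derivative at x_i, h_i = 2, 2, 2, and Δ_i = (y_(i+1) − y_i)/h_i = 1/2, -1, 5/2:
  2·m_0 + 8·m_1 + 2·m_2 = 6(Δ_1 - Δ_0) = -9
  2·m_1 + 8·m_2 + 2·m_3 = 6(Δ_2 - Δ_1) = 21
Natural end conditions: m_0 = m_3 = 0.
Hence m_0 = 0, m_1 = -19/10, m_2 = 31/10, m_3 = 0.
On [6, 8], g(x) = -1 + 13/30·(x - 6) + 31/20·(x - 6)² - 31/120·(x - 6)³.
With (x - 6) = 1/2: g(13/2) = -137/320.

-0.4281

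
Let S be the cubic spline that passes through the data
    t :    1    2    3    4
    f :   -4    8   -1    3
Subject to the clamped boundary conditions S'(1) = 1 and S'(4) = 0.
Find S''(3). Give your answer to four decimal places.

Put σ_i = S'' at the i-th knot. Here h = (1, 1, 1) and Δ = (12, -9, 4), so the interior equations h_(i-1)·σ_(i-1) + 2(h_(i-1)+h_i)·σ_i + h_i·σ_(i+1) = 6(Δ_i − Δ_(i-1)) read
  1·σ_0 + 4·σ_1 + 1·σ_2 = 6(Δ_1 - Δ_0) = -126
  1·σ_1 + 4·σ_2 + 1·σ_3 = 6(Δ_2 - Δ_1) = 78
Clamped end conditions give two more equations: 2h_0·σ_0 + h_0·σ_1 = 6(Δ_0 - S'(1)) = 66 and h_2·σ_2 + 2h_2·σ_3 = 6(S'(4) - Δ_2) = -24.
Forward elimination and back-substitution give σ_0 = 926/15, σ_1 = -862/15, σ_2 = 632/15, σ_3 = -496/15.

42.1333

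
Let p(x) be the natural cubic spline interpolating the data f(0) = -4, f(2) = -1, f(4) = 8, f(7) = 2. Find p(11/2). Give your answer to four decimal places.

Put σ_i = p'' at the i-th knot. Here h = (2, 2, 3) and Δ = (3/2, 9/2, -2), so the interior equations h_(i-1)·σ_(i-1) + 2(h_(i-1)+h_i)·σ_i + h_i·σ_(i+1) = 6(Δ_i − Δ_(i-1)) read
  2·σ_0 + 8·σ_1 + 2·σ_2 = 6(Δ_1 - Δ_0) = 18
  2·σ_1 + 10·σ_2 + 3·σ_3 = 6(Δ_2 - Δ_1) = -39
Natural end conditions: σ_0 = σ_3 = 0.
Solving the tridiagonal system: σ_0 = 0, σ_1 = 129/38, σ_2 = -87/19, σ_3 = 0.
On [4, 7], p(x) = 8 + 49/19·(x - 4) - 87/38·(x - 4)² + 29/114·(x - 4)³.
With (x - 4) = 3/2: p(11/2) = 2303/304.

7.5757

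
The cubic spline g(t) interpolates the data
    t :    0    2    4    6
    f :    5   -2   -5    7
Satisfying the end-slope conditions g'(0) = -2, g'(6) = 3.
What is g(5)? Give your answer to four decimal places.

Let M_i = g''(x_i). Step sizes h_i = 2, 2, 2; slopes of the chords Δ_i = (y_(i+1) - y_i)/h_i = -7/2, -3/2, 6.
  2·M_0 + 8·M_1 + 2·M_2 = 6(Δ_1 - Δ_0) = 12
  2·M_1 + 8·M_2 + 2·M_3 = 6(Δ_2 - Δ_1) = 45
Clamped end conditions give two more equations: 2h_0·M_0 + h_0·M_1 = 6(Δ_0 - g'(0)) = -9 and h_2·M_2 + 2h_2·M_3 = 6(g'(6) - Δ_2) = -18.
Forward elimination and back-substitution give M_0 = -7/3, M_1 = 1/6, M_2 = 23/3, M_3 = -25/3.
On [4, 6], g(t) = -5 + 11/3·(t - 4) + 23/6·(t - 4)² - 4/3·(t - 4)³.
With (t - 4) = 1: g(5) = 7/6.

1.1667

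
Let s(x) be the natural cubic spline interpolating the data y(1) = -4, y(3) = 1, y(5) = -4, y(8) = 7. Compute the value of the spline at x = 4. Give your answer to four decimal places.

-1.4408

Write M_i for s''(x_i). With h_i = 2, 2, 3 and divided differences Δ_i = 5/2, -5/2, 11/3, the continuity of s' gives the tridiagonal system
  2·M_0 + 8·M_1 + 2·M_2 = 6(Δ_1 - Δ_0) = -30
  2·M_1 + 10·M_2 + 3·M_3 = 6(Δ_2 - Δ_1) = 37
Natural end conditions: M_0 = M_3 = 0.
Hence M_0 = 0, M_1 = -187/38, M_2 = 89/19, M_3 = 0.
On [3, 5], s(x) = 1 - 89/114·(x - 3) - 187/76·(x - 3)² + 365/456·(x - 3)³.
With (x - 3) = 1: s(4) = -219/152.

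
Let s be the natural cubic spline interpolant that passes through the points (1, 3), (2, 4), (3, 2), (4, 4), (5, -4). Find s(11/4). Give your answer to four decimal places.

Let M_i = s''(x_i). Step sizes h_i = 1, 1, 1, 1; slopes of the chords Δ_i = (y_(i+1) - y_i)/h_i = 1, -2, 2, -8.
  1·M_0 + 4·M_1 + 1·M_2 = 6(Δ_1 - Δ_0) = -18
  1·M_1 + 4·M_2 + 1·M_3 = 6(Δ_2 - Δ_1) = 24
  1·M_2 + 4·M_3 + 1·M_4 = 6(Δ_3 - Δ_2) = -60
Natural end conditions: M_0 = M_4 = 0.
Solving: M_0 = 0, M_1 = -213/28, M_2 = 87/7, M_3 = -507/28, M_4 = 0.
On [2, 3], s(t) = 4 - 43/28·(t - 2) - 213/56·(t - 2)² + 187/56·(t - 2)³.
With (t - 2) = 3/4: s(11/4) = 7589/3584.

2.1175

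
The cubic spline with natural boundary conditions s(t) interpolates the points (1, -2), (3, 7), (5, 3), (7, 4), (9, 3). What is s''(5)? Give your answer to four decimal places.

3.7500

With σ_i denoting the second derivative at x_i, h_i = 2, 2, 2, 2, and Δ_i = (y_(i+1) − y_i)/h_i = 9/2, -2, 1/2, -1/2:
  2·σ_0 + 8·σ_1 + 2·σ_2 = 6(Δ_1 - Δ_0) = -39
  2·σ_1 + 8·σ_2 + 2·σ_3 = 6(Δ_2 - Δ_1) = 15
  2·σ_2 + 8·σ_3 + 2·σ_4 = 6(Δ_3 - Δ_2) = -6
Natural end conditions: σ_0 = σ_4 = 0.
Solving the tridiagonal system: σ_0 = 0, σ_1 = -93/16, σ_2 = 15/4, σ_3 = -27/16, σ_4 = 0.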